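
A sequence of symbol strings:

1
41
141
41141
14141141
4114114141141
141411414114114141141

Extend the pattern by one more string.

4114114141141141411414114114141141

From term 3 onward, concatenate the second-to-last term with the last: 1·41 = 141, 41·141 = 41141, …
So term 8 is 4114114141141·141411414114114141141.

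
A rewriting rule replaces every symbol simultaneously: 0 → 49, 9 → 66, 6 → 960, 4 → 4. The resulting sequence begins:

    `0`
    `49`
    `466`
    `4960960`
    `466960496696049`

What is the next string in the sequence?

Applying the rule to each of the 15 symbols of 466960496696049 gives the pieces 4 960 960 66 960 49 4 66 960 960 66 960 49 4 66, which concatenate to the answer.

496096066960494669609606696049466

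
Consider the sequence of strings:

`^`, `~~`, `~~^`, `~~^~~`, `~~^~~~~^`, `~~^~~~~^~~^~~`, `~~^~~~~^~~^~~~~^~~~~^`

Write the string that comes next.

~~^~~~~^~~^~~~~^~~~~^~~^~~~~^~~^~~

Each term (from the third on) is the previous term followed by the one before it: term 3 = ~~·^ = ~~^.
Continuing: ~~^~~~~^~~^~~~~^~~~~^ · ~~^~~~~^~~^~~ gives term 8.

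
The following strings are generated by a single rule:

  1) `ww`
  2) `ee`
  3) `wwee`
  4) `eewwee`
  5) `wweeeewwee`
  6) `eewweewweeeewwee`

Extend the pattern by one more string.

wweeeewweeeewweewweeeewwee

Each term (from the third on) is the two preceding terms concatenated in order: term 3 = ww·ee = wwee.
The next term joins wweeeewwee and eewweewweeeewwee.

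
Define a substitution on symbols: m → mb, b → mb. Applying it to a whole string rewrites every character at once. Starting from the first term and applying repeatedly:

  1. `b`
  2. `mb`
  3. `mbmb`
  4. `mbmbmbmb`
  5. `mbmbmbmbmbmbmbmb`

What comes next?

mbmbmbmbmbmbmbmbmbmbmbmbmbmbmbmb

Applying the rule to each of the 16 symbols of mbmbmbmbmbmbmbmb gives the pieces mb mb mb mb mb mb mb mb mb mb mb mb mb mb mb mb, which concatenate to the answer.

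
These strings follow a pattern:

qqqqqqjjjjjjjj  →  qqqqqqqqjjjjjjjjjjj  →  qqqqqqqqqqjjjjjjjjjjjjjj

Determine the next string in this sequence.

qqqqqqqqqqqqjjjjjjjjjjjjjjjjj

Reading off run lengths: q runs 6, 8, 10; j runs 8, 11, 14 — each is linear in n, where the shown terms are n = 3, 4, 5.
For the next term, n = 6, so the run lengths are 12, 17.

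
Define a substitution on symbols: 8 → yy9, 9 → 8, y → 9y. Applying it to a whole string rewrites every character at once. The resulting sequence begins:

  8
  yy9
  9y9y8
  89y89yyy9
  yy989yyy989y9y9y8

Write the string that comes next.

9y9y8yy989y9y9y8yy989y89y89yyy9

φ(yy989yyy989y9y9y8) expands symbol-by-symbol to 9y 9y 8 yy9 8 9y 9y 9y 8 yy9 8 9y 8 9y 8 9y yy9; joining the 17 pieces gives the next term.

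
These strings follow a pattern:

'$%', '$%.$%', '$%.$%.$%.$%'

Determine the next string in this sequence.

Each string is two copies of the previous one joined by '.'.
One more doubling of $%.$%.$%.$% gives the answer.

$%.$%.$%.$%.$%.$%.$%.$%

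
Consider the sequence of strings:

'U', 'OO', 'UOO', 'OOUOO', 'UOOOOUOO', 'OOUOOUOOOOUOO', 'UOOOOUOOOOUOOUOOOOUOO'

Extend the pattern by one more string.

This is a Fibonacci-style word recurrence s(k) = s(k−2)·s(k−1): e.g. U·OO = UOO.
The next term joins OOUOOUOOOOUOO and UOOOOUOOOOUOOUOOOOUOO.

OOUOOUOOOOUOOUOOOOUOOOOUOOUOOOOUOO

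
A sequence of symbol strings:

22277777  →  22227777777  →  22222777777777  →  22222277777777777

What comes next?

22222227777777777777

Each string has the form 2^{n+1} 7^{2n+1}, where the shown terms are n = 2, 3, 4, 5.
At n = 6 the blocks have lengths 7, 13.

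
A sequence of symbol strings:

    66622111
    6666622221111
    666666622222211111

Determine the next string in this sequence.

Each string has the form 6^{2n+1} 2^{2n} 1^{n+2} (n = 1, 2, …).
At n = 4 the blocks have lengths 9, 8, 6.

66666666622222222111111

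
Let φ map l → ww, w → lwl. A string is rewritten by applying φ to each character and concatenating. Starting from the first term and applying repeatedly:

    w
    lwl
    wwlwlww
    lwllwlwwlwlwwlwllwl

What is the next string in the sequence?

wwlwlwwwwlwlwwlwllwlwwlwlwwlwllwlwwlwlwwwwlwlww

Replace each of the 19 characters of lwllwlwwlwlwwlwllwl in place — ww lwl ww ww lwl ww lwl lwl ww lwl ww lwl lwl ww lwl ww ww lwl ww — and concatenate.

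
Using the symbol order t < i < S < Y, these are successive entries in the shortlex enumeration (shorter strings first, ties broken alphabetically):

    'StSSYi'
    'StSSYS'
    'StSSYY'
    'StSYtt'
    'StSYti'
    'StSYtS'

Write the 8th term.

Stepping forward 2 times from StSYtS: StSYtS → StSYtY, then the target.

StSYit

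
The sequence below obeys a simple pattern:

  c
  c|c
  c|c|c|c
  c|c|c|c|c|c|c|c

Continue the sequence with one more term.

s(k+1) = s(k)·|·s(k) — each term doubles the last with '|' between the halves.
Doubling c|c|c|c|c|c|c|c with '|' between the halves:

c|c|c|c|c|c|c|c|c|c|c|c|c|c|c|c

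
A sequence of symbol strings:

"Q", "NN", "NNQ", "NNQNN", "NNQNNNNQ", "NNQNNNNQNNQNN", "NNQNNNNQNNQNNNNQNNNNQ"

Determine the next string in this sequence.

NNQNNNNQNNQNNNNQNNNNQNNQNNNNQNNQNN

Each term (from the third on) is the previous term followed by the one before it: term 3 = NN·Q = NNQ.
So term 8 is NNQNNNNQNNQNNNNQNNNNQ·NNQNNNNQNNQNN.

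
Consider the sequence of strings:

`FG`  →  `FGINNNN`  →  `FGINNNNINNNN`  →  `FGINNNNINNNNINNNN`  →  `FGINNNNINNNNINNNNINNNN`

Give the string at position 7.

FGINNNNINNNNINNNNINNNNINNNNINNNN

Every step adds INNNN to the end: s(k+1) = s(k)·INNNN.
From FGINNNNINNNNINNNNINNNN, 2 further steps: FGINNNNINNNNINNNNINNNN → FGINNNNINNNNINNNNINNNNINNNN → (answer).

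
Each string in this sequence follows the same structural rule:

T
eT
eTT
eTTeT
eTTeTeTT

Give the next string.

eTTeTeTTeTTeT

From term 3 onward, concatenate the last term with the second-to-last: eT·T = eTT, eTT·eT = eTTeT, …
Continuing: eTTeTeTT · eTTeT gives term 6.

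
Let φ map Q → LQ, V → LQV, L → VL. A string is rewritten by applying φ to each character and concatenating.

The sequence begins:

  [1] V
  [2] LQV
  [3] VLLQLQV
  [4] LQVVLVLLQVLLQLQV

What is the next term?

VLLQLQVLQVVLLQVVLVLLQLQVVLVLLQVLLQLQV

Applying the rule to each of the 16 symbols of LQVVLVLLQVLLQLQV gives the pieces VL LQ LQV LQV VL LQV VL VL LQ LQV VL VL LQ VL LQ LQV, which concatenate to the answer.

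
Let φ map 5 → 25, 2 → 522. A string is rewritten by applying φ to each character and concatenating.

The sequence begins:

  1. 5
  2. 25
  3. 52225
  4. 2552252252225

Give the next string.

Rewriting the 13 symbols of 2552252252225 one by one yields 522 25 25 522 522 25 522 522 25 522 522 522 25; concatenated:

5222525522522255225222552252252225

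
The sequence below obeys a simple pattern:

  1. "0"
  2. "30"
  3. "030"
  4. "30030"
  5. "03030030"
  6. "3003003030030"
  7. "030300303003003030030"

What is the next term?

From term 3 onward, concatenate the second-to-last term with the last: 0·30 = 030, 30·030 = 30030, …
Continuing: 3003003030030 · 030300303003003030030 gives term 8.

3003003030030030300303003003030030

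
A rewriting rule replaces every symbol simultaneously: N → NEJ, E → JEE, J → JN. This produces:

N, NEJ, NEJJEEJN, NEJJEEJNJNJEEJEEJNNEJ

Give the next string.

Rewriting the 21 symbols of NEJJEEJNJNJEEJEEJNNEJ one by one yields NEJ JEE JN JN JEE JEE JN NEJ JN NEJ JN JEE JEE JN JEE JEE JN NEJ NEJ JEE JN; concatenated:

NEJJEEJNJNJEEJEEJNNEJJNNEJJNJEEJEEJNJEEJEEJNNEJNEJJEEJN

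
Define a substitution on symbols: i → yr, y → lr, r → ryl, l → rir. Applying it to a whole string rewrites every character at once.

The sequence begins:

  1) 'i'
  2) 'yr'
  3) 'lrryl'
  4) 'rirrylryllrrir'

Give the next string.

Applying the rule to each of the 14 symbols of rirrylryllrrir gives the pieces ryl yr ryl ryl lr rir ryl lr rir rir ryl ryl yr ryl, which concatenate to the answer.

rylyrrylryllrrirryllrrirrirrylrylyrryl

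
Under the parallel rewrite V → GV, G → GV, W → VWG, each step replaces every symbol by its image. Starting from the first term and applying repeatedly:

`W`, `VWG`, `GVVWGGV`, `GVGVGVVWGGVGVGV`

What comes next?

GVGVGVGVGVGVGVVWGGVGVGVGVGVGVGV

Replace each of the 15 characters of GVGVGVVWGGVGVGV in place — GV GV GV GV GV GV GV VWG GV GV GV GV GV GV GV — and concatenate.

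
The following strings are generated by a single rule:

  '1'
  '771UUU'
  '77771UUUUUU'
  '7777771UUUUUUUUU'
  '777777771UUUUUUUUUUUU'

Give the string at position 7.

7777777777771UUUUUUUUUUUUUUUUUU

s(k+1) = 77·s(k)·UUU, so each term gains 77 as a prefix and UUU as a suffix.
From 777777771UUUUUUUUUUUU, 2 further steps: 777777771UUUUUUUUUUUU → 77777777771UUUUUUUUUUUUUUU → (answer).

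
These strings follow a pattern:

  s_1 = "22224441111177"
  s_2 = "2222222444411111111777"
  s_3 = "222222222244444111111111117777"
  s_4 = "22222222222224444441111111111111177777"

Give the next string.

2222222222222222444444411111111111111111777777

Each string has the form 2^{3n+1} 4^{n+2} 1^{3n+2} 7^{n+1} (n = 1, 2, …).
Setting n = 5 gives 16, 7, 17, 6 characters in each block.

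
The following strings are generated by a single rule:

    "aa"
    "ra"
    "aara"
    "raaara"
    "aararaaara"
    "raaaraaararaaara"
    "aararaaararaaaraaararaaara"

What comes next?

raaaraaararaaaraaararaaararaaaraaararaaara

Each term (from the third on) is the two preceding terms concatenated in order: term 3 = aa·ra = aara.
So term 8 is raaaraaararaaara·aararaaararaaaraaararaaara.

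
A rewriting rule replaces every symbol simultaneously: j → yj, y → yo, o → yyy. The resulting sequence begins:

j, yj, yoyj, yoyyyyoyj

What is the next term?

yoyyyyoyoyoyoyyyyoyj

Apply φ to yoyyyyoyj symbol by symbol: y→yo, o→yyy, y→yo, y→yo, y→yo, y→yo, o→yyy, y→yo, j→yj; joined: yo yyy yo yo yo yo yyy yo yj.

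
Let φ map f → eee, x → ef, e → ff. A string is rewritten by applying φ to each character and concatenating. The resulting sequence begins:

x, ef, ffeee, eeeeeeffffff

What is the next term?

ffffffffffffeeeeeeeeeeeeeeeeee

Rewriting each symbol of eeeeeeffffff: e→ff, e→ff, e→ff, e→ff, e→ff, e→ff, f→eee, f→eee, f→eee, f→eee, f→eee, f→eee, which concatenates to ff ff ff ff ff ff eee eee eee eee eee eee.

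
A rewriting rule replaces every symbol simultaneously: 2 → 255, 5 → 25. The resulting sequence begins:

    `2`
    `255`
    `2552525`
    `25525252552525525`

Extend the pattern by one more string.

Rewriting the 17 symbols of 25525252552525525 one by one yields 255 25 25 255 25 255 25 255 25 25 255 25 255 25 25 255 25; concatenated:

25525252552525525255252525525255252525525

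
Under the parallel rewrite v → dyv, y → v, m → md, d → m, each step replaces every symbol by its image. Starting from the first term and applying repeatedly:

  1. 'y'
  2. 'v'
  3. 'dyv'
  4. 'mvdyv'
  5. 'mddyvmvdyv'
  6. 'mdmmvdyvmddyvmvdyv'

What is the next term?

mdmmdmddyvmvdyvmdmmvdyvmddyvmvdyv

φ(mdmmvdyvmddyvmvdyv) expands symbol-by-symbol to md m md md dyv m v dyv md m m v dyv md dyv m v dyv; joining the 18 pieces gives the next term.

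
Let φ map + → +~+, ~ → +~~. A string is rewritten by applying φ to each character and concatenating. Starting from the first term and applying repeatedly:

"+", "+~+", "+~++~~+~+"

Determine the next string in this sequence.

+~++~~+~++~++~~+~~+~++~~+~+

Expanding +~++~~+~+: +→+~+, ~→+~~, +→+~+, +→+~+, ~→+~~, ~→+~~, +→+~+, ~→+~~, +→+~+. Concatenated: +~+ +~~ +~+ +~+ +~~ +~~ +~+ +~~ +~+.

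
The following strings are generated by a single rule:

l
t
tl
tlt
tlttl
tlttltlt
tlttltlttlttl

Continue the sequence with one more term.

tlttltlttlttltlttltlt

From term 3 onward, concatenate the last term with the second-to-last: t·l = tl, tl·t = tlt, …
So term 8 is tlttltlttlttl·tlttltlt.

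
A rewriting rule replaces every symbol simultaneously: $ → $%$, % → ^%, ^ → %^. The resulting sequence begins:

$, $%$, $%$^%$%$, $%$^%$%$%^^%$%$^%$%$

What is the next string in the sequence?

Applying the rule to each of the 20 symbols of $%$^%$%$%^^%$%$^%$%$ gives the pieces $%$ ^% $%$ %^ ^% $%$ ^% $%$ ^% %^ %^ ^% $%$ ^% $%$ %^ ^% $%$ ^% $%$, which concatenate to the answer.

$%$^%$%$%^^%$%$^%$%$^%%^%^^%$%$^%$%$%^^%$%$^%$%$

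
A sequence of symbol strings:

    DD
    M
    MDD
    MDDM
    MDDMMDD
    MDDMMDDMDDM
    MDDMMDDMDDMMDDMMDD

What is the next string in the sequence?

Each term (from the third on) is the previous term followed by the one before it: term 3 = M·DD = MDD.
Continuing: MDDMMDDMDDMMDDMMDD · MDDMMDDMDDM gives term 8.

MDDMMDDMDDMMDDMMDDMDDMMDDMDDM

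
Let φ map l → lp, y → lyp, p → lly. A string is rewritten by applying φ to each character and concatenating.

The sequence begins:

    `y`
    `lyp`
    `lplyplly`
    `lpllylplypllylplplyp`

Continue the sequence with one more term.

Rewriting the 20 symbols of lpllylplypllylplplyp one by one yields lp lly lp lp lyp lp lly lp lyp lly lp lp lyp lp lly lp lly lp lyp lly; concatenated:

lpllylplplyplpllylplypllylplplyplpllylpllylplyplly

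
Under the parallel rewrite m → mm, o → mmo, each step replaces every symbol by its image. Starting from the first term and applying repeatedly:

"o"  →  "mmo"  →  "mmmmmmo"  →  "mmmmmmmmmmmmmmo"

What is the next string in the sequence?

Rewriting the 15 symbols of mmmmmmmmmmmmmmo one by one yields mm mm mm mm mm mm mm mm mm mm mm mm mm mm mmo; concatenated:

mmmmmmmmmmmmmmmmmmmmmmmmmmmmmmo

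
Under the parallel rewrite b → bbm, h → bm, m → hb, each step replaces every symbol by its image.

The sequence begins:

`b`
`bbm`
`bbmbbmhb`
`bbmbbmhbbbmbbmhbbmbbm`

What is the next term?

Rewriting the 21 symbols of bbmbbmhbbbmbbmhbbmbbm one by one yields bbm bbm hb bbm bbm hb bm bbm bbm bbm hb bbm bbm hb bm bbm bbm hb bbm bbm hb; concatenated:

bbmbbmhbbbmbbmhbbmbbmbbmbbmhbbbmbbmhbbmbbmbbmhbbbmbbmhb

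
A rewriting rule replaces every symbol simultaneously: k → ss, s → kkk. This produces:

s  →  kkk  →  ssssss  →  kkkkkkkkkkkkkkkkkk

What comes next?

Rewriting the 18 symbols of kkkkkkkkkkkkkkkkkk one by one yields ss ss ss ss ss ss ss ss ss ss ss ss ss ss ss ss ss ss; concatenated:

ssssssssssssssssssssssssssssssssssss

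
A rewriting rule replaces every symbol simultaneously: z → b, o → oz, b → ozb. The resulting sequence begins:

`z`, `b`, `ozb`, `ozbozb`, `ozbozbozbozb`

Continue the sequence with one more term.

Expanding ozbozbozbozb: o→oz, z→b, b→ozb, o→oz, z→b, b→ozb, o→oz, z→b, b→ozb, o→oz, z→b, b→ozb. Concatenated: oz b ozb oz b ozb oz b ozb oz b ozb.

ozbozbozbozbozbozbozbozb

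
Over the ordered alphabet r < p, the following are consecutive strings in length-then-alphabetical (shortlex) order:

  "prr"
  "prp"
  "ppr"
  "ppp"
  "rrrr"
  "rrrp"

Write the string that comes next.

rrpr

Treat rrrp as a base-2 numeral over the given alphabet and add one, carrying through any trailing p's.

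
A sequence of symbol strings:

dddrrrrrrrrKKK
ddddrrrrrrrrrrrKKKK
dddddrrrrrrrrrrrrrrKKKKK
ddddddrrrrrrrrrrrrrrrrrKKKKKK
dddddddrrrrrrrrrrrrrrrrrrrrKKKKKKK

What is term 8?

ddddddddddrrrrrrrrrrrrrrrrrrrrrrrrrrrrrKKKKKKKKKK

Each string has the form d^{n+1} r^{3n+2} K^{n+1}, where the shown terms are n = 2, 3, 4, 5, 6.
Setting n = 9 gives 10, 29, 10 characters in each block.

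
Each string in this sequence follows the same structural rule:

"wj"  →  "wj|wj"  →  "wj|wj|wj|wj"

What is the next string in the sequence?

wj|wj|wj|wj|wj|wj|wj|wj

s(k+1) = s(k)·|·s(k) — each term doubles the last with '|' between the halves.
One more doubling of wj|wj|wj|wj gives the answer.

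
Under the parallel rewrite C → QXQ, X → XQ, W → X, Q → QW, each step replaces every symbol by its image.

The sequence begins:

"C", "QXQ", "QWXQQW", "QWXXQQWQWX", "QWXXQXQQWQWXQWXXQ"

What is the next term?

Applying the rule to each of the 17 symbols of QWXXQXQQWQWXQWXXQ gives the pieces QW X XQ XQ QW XQ QW QW X QW X XQ QW X XQ XQ QW, which concatenate to the answer.

QWXXQXQQWXQQWQWXQWXXQQWXXQXQQW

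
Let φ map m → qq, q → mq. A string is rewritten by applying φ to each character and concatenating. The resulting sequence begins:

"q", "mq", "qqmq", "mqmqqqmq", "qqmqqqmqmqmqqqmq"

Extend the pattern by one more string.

mqmqqqmqmqmqqqmqqqmqqqmqmqmqqqmq

Replace each of the 16 characters of qqmqqqmqmqmqqqmq in place — mq mq qq mq mq mq qq mq qq mq qq mq mq mq qq mq — and concatenate.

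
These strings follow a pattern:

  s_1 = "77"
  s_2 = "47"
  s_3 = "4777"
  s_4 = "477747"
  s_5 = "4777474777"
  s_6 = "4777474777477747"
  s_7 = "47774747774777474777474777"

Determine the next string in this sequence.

477747477747774747774747774777474777477747

Each term (from the third on) is the previous term followed by the one before it: term 3 = 47·77 = 4777.
The next term joins 47774747774777474777474777 and 4777474777477747.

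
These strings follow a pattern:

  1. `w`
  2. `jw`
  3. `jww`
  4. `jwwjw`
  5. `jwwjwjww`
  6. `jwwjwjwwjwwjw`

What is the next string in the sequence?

From term 3 onward, concatenate the last term with the second-to-last: jw·w = jww, jww·jw = jwwjw, …
Continuing: jwwjwjwwjwwjw · jwwjwjww gives term 7.

jwwjwjwwjwwjwjwwjwjww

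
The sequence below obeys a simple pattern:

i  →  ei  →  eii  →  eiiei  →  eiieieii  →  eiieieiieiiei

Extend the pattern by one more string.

This is a Fibonacci-style word recurrence s(k) = s(k−1)·s(k−2): e.g. ei·i = eii.
So term 7 is eiieieiieiiei·eiieieii.

eiieieiieiieieiieieii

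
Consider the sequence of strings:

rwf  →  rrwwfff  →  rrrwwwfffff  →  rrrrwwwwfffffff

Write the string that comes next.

The n-th term is n r's then n w's then 2n-1 f's (n = 1, 2, …).
At n = 5 the blocks have lengths 5, 5, 9.

rrrrrwwwwwfffffffff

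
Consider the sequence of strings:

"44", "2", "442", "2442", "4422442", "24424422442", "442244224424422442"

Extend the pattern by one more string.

From term 3 onward, concatenate the second-to-last term with the last: 44·2 = 442, 2·442 = 2442, …
So term 8 is 24424422442·442244224424422442.

24424422442442244224424422442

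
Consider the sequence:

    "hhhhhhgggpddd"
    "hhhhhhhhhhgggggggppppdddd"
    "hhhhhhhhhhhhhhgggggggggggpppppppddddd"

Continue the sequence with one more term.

Reading off run lengths: h runs 6, 10, 14; g runs 3, 7, 11; p runs 1, 4, 7; d runs 3, 4, 5 — each is linear in n (n = 1, 2, …).
For the next term, n = 4, so the run lengths are 18, 15, 10, 6.

hhhhhhhhhhhhhhhhhhgggggggggggggggppppppppppdddddd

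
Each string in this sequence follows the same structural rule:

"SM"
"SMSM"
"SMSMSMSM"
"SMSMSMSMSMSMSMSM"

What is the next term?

Every step duplicates the string.
Doubling SMSMSMSMSMSMSMSM:

SMSMSMSMSMSMSMSMSMSMSMSMSMSMSMSM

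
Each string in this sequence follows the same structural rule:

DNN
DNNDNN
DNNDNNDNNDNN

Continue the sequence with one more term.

DNNDNNDNNDNNDNNDNNDNNDNN

Every step duplicates the string.
So the next term is two copies of DNNDNNDNNDNN.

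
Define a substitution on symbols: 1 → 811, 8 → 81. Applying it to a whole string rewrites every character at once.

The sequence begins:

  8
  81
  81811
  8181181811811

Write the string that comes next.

Rewriting the 13 symbols of 8181181811811 one by one yields 81 811 81 811 811 81 811 81 811 811 81 811 811; concatenated:

8181181811811818118181181181811811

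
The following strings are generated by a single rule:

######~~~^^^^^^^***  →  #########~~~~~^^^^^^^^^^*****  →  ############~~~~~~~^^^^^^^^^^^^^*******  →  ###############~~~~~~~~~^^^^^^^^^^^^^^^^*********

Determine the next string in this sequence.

Each string has the form #^{3n} ~^{2n-1} ^^{3n+1} *^{2n-1}, where the shown terms are n = 2, 3, 4, 5.
Setting n = 6 gives 18, 11, 19, 11 characters in each block.

##################~~~~~~~~~~~^^^^^^^^^^^^^^^^^^^***********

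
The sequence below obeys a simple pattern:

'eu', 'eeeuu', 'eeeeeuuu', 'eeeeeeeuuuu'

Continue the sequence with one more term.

eeeeeeeeeuuuuu

Term n consists of 2n-1 e's, followed by n u's (n = 1, 2, …).
At n = 5 the blocks have lengths 9, 5.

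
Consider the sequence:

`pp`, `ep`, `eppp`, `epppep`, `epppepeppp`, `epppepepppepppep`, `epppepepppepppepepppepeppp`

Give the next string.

epppepepppepppepepppepepppepppepepppepppep

Each term (from the third on) is the previous term followed by the one before it: term 3 = ep·pp = eppp.
The next term joins epppepepppepppepepppepeppp and epppepepppepppep.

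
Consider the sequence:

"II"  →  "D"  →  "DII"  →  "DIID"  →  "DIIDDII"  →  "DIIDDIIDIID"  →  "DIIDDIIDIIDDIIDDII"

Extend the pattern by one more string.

Each term (from the third on) is the previous term followed by the one before it: term 3 = D·II = DII.
So term 8 is DIIDDIIDIIDDIIDDII·DIIDDIIDIID.

DIIDDIIDIIDDIIDDIIDIIDDIIDIID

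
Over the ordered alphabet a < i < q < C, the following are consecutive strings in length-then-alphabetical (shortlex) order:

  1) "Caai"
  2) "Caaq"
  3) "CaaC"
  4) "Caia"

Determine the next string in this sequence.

Find the rightmost character of Caia below C, bump it to the next letter, and reset everything to its right to a.

Caii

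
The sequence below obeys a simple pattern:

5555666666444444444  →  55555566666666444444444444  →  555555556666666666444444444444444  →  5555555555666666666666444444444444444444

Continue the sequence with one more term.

Term n consists of 2n-2 5's, followed by 2n 6's, followed by 3n 4's, where the shown terms are n = 3, 4, 5, 6.
At n = 7 the blocks have lengths 12, 14, 21.

55555555555566666666666666444444444444444444444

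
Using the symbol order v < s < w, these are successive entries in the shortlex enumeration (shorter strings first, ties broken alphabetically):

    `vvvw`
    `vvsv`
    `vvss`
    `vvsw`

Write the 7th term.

vvww

Stepping forward 3 times from vvsw: vvsw → vvwv → vvws, then the target.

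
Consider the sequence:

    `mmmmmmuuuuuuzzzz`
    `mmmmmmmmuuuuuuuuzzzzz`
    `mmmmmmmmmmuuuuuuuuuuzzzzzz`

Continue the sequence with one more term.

mmmmmmmmmmmmuuuuuuuuuuuuzzzzzzz

Reading off run lengths: m runs 6, 8, 10; u runs 6, 8, 10; z runs 4, 5, 6 — each is linear in n, where the shown terms are n = 2, 3, 4.
For the next term, n = 5, so the run lengths are 12, 12, 7.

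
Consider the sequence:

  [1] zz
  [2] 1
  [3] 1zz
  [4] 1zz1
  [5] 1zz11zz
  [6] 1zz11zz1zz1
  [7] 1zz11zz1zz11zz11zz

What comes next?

1zz11zz1zz11zz11zz1zz11zz1zz1

From term 3 onward, concatenate the last term with the second-to-last: 1·zz = 1zz, 1zz·1 = 1zz1, …
Continuing: 1zz11zz1zz11zz11zz · 1zz11zz1zz1 gives term 8.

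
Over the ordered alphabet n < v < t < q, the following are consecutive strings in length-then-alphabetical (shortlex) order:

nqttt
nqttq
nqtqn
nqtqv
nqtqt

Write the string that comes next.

The successor of nqtqt increments the rightmost position that isn't already q and resets every position after it to n.

nqtqq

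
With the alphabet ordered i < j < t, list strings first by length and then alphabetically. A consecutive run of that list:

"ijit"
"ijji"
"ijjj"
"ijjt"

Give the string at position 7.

ijtt

Advancing 3 positions from ijjt through ijjt → ijti → ijtj reaches term 7.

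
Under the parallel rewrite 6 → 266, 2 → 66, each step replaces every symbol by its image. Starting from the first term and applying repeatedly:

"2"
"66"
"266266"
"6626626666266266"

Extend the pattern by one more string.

Rewriting the 16 symbols of 6626626666266266 one by one yields 266 266 66 266 266 66 266 266 266 266 66 266 266 66 266 266; concatenated:

26626666266266662662662662666626626666266266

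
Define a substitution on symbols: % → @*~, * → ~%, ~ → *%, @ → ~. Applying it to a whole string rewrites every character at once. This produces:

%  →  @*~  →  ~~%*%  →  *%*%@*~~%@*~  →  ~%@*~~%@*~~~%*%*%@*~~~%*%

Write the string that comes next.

φ(~%@*~~%@*~~~%*%*%@*~~~%*%) expands symbol-by-symbol to *% @*~ ~ ~% *% *% @*~ ~ ~% *% *% *% @*~ ~% @*~ ~% @*~ ~ ~% *% *% *% @*~ ~% @*~; joining the 25 pieces gives the next term.

*%@*~~~%*%*%@*~~~%*%*%*%@*~~%@*~~%@*~~~%*%*%*%@*~~%@*~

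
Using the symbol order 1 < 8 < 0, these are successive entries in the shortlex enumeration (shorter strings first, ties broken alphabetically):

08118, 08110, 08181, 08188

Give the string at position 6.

08101

Continuing the enumeration 2 steps past 08188: 08188 → 08180 → (answer).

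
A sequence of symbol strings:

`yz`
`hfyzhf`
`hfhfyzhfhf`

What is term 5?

Each term wraps the previous one in hf on the left and hf on the right.
From hfhfyzhfhf, 2 further steps: hfhfyzhfhf → hfhfhfyzhfhfhf → (answer).

hfhfhfhfyzhfhfhfhf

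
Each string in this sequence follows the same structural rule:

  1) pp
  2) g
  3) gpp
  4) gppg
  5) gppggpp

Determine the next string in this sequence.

gppggppgppg

Each term (from the third on) is the previous term followed by the one before it: term 3 = g·pp = gpp.
The next term joins gppggpp and gppg.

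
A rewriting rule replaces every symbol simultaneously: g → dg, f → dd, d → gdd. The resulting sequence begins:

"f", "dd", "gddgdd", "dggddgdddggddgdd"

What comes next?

gdddgdggddgdddggddgddgdddgdggddgdddggddgdd

φ(dggddgdddggddgdd) expands symbol-by-symbol to gdd dg dg gdd gdd dg gdd gdd gdd dg dg gdd gdd dg gdd gdd; joining the 16 pieces gives the next term.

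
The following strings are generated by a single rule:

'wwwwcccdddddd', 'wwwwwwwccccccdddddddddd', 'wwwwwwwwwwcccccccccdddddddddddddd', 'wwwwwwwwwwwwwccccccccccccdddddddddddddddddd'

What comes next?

wwwwwwwwwwwwwwwwcccccccccccccccdddddddddddddddddddddd

Reading off run lengths: w runs 4, 7, 10, 13; c runs 3, 6, 9, 12; d runs 6, 10, 14, 18 — each is linear in n (n = 1, 2, …).
Setting n = 5 gives 16, 15, 22 characters in each block.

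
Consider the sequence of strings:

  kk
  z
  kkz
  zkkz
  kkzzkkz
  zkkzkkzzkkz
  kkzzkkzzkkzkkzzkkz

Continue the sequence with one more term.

Each term (from the third on) is the two preceding terms concatenated in order: term 3 = kk·z = kkz.
The next term joins zkkzkkzzkkz and kkzzkkzzkkzkkzzkkz.

zkkzkkzzkkzkkzzkkzzkkzkkzzkkz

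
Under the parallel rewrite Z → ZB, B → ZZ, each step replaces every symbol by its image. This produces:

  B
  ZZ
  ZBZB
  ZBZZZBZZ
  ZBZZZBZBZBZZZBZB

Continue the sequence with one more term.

Applying the rule to each of the 16 symbols of ZBZZZBZBZBZZZBZB gives the pieces ZB ZZ ZB ZB ZB ZZ ZB ZZ ZB ZZ ZB ZB ZB ZZ ZB ZZ, which concatenate to the answer.

ZBZZZBZBZBZZZBZZZBZZZBZBZBZZZBZZ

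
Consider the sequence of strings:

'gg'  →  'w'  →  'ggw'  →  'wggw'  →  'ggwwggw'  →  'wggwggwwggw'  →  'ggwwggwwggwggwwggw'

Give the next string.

This is a Fibonacci-style word recurrence s(k) = s(k−2)·s(k−1): e.g. gg·w = ggw.
The next term joins wggwggwwggw and ggwwggwwggwggwwggw.

wggwggwwggwggwwggwwggwggwwggw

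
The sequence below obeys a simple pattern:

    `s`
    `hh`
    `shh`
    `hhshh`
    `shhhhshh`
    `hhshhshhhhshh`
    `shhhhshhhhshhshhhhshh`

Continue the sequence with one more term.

Each term (from the third on) is the two preceding terms concatenated in order: term 3 = s·hh = shh.
Continuing: hhshhshhhhshh · shhhhshhhhshhshhhhshh gives term 8.

hhshhshhhhshhshhhhshhhhshhshhhhshh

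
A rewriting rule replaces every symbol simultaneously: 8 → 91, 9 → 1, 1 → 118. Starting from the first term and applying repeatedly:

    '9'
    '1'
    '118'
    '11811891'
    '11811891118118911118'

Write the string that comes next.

Rewriting the 20 symbols of 11811891118118911118 one by one yields 118 118 91 118 118 91 1 118 118 118 91 118 118 91 1 118 118 118 118 91; concatenated:

118118911181189111181181189111811891111811811811891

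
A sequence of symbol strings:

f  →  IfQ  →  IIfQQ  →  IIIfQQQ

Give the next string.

s(k+1) = I·s(k)·Q, so each term gains I as a prefix and Q as a suffix.
So the next term is I·IIIfQQQ·Q.

IIIIfQQQQ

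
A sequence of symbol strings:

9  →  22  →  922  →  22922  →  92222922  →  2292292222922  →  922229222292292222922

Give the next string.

Each term (from the third on) is the two preceding terms concatenated in order: term 3 = 9·22 = 922.
Continuing: 2292292222922 · 922229222292292222922 gives term 8.

2292292222922922229222292292222922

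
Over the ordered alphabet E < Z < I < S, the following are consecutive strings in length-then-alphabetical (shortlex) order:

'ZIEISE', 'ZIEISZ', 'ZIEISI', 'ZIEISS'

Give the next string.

Find the rightmost character of ZIEISS below S, bump it to the next letter, and reset everything to its right to E.

ZIESEE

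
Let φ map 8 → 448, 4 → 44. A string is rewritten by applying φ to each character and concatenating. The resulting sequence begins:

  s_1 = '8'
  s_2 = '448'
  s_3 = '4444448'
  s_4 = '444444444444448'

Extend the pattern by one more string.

4444444444444444444444444444448

Applying the rule to each of the 15 symbols of 444444444444448 gives the pieces 44 44 44 44 44 44 44 44 44 44 44 44 44 44 448, which concatenate to the answer.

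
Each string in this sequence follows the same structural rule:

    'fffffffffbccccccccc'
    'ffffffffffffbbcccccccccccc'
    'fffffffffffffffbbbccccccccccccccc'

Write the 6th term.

Term n consists of 3n f's, followed by n-2 b's, followed by 3n c's, where the shown terms are n = 3, 4, 5.
For term 6, n = 8, so the run lengths are 24, 6, 24.

ffffffffffffffffffffffffbbbbbbcccccccccccccccccccccccc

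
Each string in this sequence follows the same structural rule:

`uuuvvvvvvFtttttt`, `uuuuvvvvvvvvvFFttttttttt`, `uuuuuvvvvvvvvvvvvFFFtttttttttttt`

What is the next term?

Reading off run lengths: u runs 3, 4, 5; v runs 6, 9, 12; F runs 1, 2, 3; t runs 6, 9, 12 — each is linear in n, where the shown terms are n = 2, 3, 4.
For the next term, n = 5, so the run lengths are 6, 15, 4, 15.

uuuuuuvvvvvvvvvvvvvvvFFFFttttttttttttttt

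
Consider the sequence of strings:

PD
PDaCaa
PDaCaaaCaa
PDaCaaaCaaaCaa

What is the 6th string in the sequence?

Each term is the previous one with aCaa appended.
From PDaCaaaCaaaCaa, 2 further steps: PDaCaaaCaaaCaa → PDaCaaaCaaaCaaaCaa → (answer).

PDaCaaaCaaaCaaaCaaaCaa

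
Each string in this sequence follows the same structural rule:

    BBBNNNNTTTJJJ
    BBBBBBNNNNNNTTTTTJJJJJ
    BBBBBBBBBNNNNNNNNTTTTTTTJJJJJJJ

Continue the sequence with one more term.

Term n consists of 3n B's, followed by 2n+2 N's, followed by 2n+1 T's, followed by 2n+1 J's (n = 1, 2, …).
For the next term, n = 4, so the run lengths are 12, 10, 9, 9.

BBBBBBBBBBBBNNNNNNNNNNTTTTTTTTTJJJJJJJJJ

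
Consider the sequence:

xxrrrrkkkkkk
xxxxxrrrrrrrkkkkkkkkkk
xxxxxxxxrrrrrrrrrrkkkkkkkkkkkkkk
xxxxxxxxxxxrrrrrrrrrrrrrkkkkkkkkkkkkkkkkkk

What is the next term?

xxxxxxxxxxxxxxrrrrrrrrrrrrrrrrkkkkkkkkkkkkkkkkkkkkkk

The n-th term is 3n-1 x's then 3n+1 r's then 4n+2 k's (n = 1, 2, …).
For the next term, n = 5, so the run lengths are 14, 16, 22.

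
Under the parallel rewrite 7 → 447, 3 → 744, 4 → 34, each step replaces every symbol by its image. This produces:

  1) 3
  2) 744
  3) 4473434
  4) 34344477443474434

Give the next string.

74434744343434447447343474434447343474434

φ(34344477443474434) expands symbol-by-symbol to 744 34 744 34 34 34 447 447 34 34 744 34 447 34 34 744 34; joining the 17 pieces gives the next term.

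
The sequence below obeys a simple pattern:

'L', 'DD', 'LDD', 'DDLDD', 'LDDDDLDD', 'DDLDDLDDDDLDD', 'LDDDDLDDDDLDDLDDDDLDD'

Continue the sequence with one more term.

DDLDDLDDDDLDDLDDDDLDDDDLDDLDDDDLDD

This is a Fibonacci-style word recurrence s(k) = s(k−2)·s(k−1): e.g. L·DD = LDD.
Continuing: DDLDDLDDDDLDD · LDDDDLDDDDLDDLDDDDLDD gives term 8.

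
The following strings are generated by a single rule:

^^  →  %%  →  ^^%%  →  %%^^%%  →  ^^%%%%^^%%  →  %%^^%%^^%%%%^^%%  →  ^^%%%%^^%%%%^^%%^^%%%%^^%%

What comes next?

%%^^%%^^%%%%^^%%^^%%%%^^%%%%^^%%^^%%%%^^%%

Each term (from the third on) is the two preceding terms concatenated in order: term 3 = ^^·%% = ^^%%.
Continuing: %%^^%%^^%%%%^^%% · ^^%%%%^^%%%%^^%%^^%%%%^^%% gives term 8.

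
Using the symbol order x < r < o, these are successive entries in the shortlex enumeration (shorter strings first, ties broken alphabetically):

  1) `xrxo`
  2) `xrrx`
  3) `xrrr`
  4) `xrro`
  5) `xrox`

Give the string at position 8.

Advancing 3 positions from xrox through xrox → xror → xroo reaches term 8.

xoxx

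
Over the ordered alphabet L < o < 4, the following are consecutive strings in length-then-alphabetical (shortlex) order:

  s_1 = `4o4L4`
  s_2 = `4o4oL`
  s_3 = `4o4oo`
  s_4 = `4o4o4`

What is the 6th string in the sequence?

Stepping forward 2 times from 4o4o4: 4o4o4 → 4o44L, then the target.

4o44o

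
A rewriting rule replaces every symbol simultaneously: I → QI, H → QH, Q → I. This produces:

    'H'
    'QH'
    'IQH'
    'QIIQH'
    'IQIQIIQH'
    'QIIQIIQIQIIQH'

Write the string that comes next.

Rewriting the 13 symbols of QIIQIIQIQIIQH one by one yields I QI QI I QI QI I QI I QI QI I QH; concatenated:

IQIQIIQIQIIQIIQIQIIQH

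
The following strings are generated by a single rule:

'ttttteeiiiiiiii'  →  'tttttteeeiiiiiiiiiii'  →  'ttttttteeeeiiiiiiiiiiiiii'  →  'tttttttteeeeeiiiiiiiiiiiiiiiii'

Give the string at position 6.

Each string has the form t^{n+3} e^{n} i^{3n+2}, where the shown terms are n = 2, 3, 4, 5.
Setting n = 7 gives 10, 7, 23 characters in each block.

tttttttttteeeeeeeiiiiiiiiiiiiiiiiiiiiiii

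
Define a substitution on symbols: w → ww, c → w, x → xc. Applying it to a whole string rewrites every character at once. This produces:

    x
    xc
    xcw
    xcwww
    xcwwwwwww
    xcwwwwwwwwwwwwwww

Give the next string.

xcwwwwwwwwwwwwwwwwwwwwwwwwwwwwwww

Replace each of the 17 characters of xcwwwwwwwwwwwwwww in place — xc w ww ww ww ww ww ww ww ww ww ww ww ww ww ww ww — and concatenate.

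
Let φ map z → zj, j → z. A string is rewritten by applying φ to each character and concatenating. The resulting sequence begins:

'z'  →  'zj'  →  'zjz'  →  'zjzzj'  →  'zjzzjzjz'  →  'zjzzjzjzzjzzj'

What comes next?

zjzzjzjzzjzzjzjzzjzjz

Applying the rule to each of the 13 symbols of zjzzjzjzzjzzj gives the pieces zj z zj zj z zj z zj zj z zj zj z, which concatenate to the answer.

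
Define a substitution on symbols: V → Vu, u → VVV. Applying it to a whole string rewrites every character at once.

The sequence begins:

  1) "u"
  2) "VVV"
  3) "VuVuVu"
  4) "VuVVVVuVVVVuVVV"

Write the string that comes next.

Rewriting the 15 symbols of VuVVVVuVVVVuVVV one by one yields Vu VVV Vu Vu Vu Vu VVV Vu Vu Vu Vu VVV Vu Vu Vu; concatenated:

VuVVVVuVuVuVuVVVVuVuVuVuVVVVuVuVu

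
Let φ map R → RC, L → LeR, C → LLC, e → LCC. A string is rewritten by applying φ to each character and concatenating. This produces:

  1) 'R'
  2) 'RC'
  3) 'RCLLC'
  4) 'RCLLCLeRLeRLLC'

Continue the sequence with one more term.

Rewriting the 14 symbols of RCLLCLeRLeRLLC one by one yields RC LLC LeR LeR LLC LeR LCC RC LeR LCC RC LeR LeR LLC; concatenated:

RCLLCLeRLeRLLCLeRLCCRCLeRLCCRCLeRLeRLLC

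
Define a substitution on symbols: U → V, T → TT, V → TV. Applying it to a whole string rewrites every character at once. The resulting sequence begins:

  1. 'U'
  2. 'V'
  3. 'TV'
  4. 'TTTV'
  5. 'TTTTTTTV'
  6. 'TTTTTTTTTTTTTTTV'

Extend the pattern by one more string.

TTTTTTTTTTTTTTTTTTTTTTTTTTTTTTTV

φ(TTTTTTTTTTTTTTTV) expands symbol-by-symbol to TT TT TT TT TT TT TT TT TT TT TT TT TT TT TT TV; joining the 16 pieces gives the next term.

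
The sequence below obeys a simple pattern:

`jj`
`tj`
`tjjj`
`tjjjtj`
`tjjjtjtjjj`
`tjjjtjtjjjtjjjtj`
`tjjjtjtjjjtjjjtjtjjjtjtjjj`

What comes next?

Each term (from the third on) is the previous term followed by the one before it: term 3 = tj·jj = tjjj.
Continuing: tjjjtjtjjjtjjjtjtjjjtjtjjj · tjjjtjtjjjtjjjtj gives term 8.

tjjjtjtjjjtjjjtjtjjjtjtjjjtjjjtjtjjjtjjjtj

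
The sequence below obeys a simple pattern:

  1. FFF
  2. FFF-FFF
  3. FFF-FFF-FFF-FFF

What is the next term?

FFF-FFF-FFF-FFF-FFF-FFF-FFF-FFF

Every step duplicates the string with '-' between the halves.
So the next term is two copies of FFF-FFF-FFF-FFF with '-' between the halves.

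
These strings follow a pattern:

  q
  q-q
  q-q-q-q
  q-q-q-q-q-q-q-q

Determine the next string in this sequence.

Each string is two copies of the previous one joined by '-'.
So the next term is two copies of q-q-q-q-q-q-q-q with '-' between the halves.

q-q-q-q-q-q-q-q-q-q-q-q-q-q-q-q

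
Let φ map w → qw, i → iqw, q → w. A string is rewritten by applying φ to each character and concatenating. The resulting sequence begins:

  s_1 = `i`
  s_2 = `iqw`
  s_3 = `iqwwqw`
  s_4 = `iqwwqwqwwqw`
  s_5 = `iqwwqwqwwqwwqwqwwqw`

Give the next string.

Applying the rule to each of the 19 symbols of iqwwqwqwwqwwqwqwwqw gives the pieces iqw w qw qw w qw w qw qw w qw qw w qw w qw qw w qw, which concatenate to the answer.

iqwwqwqwwqwwqwqwwqwqwwqwwqwqwwqw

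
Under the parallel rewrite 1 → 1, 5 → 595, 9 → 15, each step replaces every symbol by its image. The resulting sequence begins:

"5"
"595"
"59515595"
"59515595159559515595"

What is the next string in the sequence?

φ(59515595159559515595) expands symbol-by-symbol to 595 15 595 1 595 595 15 595 1 595 15 595 595 15 595 1 595 595 15 595; joining the 20 pieces gives the next term.

5951559515955951559515951559559515595159559515595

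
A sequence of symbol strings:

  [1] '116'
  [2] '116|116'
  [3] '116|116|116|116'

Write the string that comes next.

Each string is two copies of the previous one joined by '|'.
Doubling 116|116|116|116 with '|' between the halves:

116|116|116|116|116|116|116|116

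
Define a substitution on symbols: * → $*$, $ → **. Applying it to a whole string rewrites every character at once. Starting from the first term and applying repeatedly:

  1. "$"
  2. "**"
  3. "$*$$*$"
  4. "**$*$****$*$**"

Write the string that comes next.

$*$$*$**$*$**$*$$*$$*$$*$**$*$**$*$$*$

φ(**$*$****$*$**) expands symbol-by-symbol to $*$ $*$ ** $*$ ** $*$ $*$ $*$ $*$ ** $*$ ** $*$ $*$; joining the 14 pieces gives the next term.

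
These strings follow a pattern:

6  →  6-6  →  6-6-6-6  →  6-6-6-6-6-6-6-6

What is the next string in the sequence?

6-6-6-6-6-6-6-6-6-6-6-6-6-6-6-6

s(k+1) = s(k)·-·s(k) — each term doubles the last with '-' between the halves.
So the next term is two copies of 6-6-6-6-6-6-6-6 with '-' between the halves.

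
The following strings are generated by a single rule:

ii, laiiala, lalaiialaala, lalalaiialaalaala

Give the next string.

Each term wraps the previous one in la on the left and ala on the right.
So the next term is la·lalalaiialaalaala·ala.

lalalalaiialaalaalaala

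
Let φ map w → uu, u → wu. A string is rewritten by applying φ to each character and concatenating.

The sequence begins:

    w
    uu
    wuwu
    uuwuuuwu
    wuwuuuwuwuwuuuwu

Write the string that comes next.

Applying the rule to each of the 16 symbols of wuwuuuwuwuwuuuwu gives the pieces uu wu uu wu wu wu uu wu uu wu uu wu wu wu uu wu, which concatenate to the answer.

uuwuuuwuwuwuuuwuuuwuuuwuwuwuuuwu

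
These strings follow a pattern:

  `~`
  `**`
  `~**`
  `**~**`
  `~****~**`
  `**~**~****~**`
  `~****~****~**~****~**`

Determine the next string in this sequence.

**~**~****~**~****~****~**~****~**

Each term (from the third on) is the two preceding terms concatenated in order: term 3 = ~·** = ~**.
Continuing: **~**~****~** · ~****~****~**~****~** gives term 8.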